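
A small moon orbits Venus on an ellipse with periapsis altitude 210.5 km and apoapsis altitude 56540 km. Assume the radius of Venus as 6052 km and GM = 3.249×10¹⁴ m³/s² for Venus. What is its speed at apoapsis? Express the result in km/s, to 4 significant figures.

v ≈ 0.9717 km/s

r_p = 6052 + 210.5 = 6262.5 km = 6.2625×10⁶ m.
r_a = 6052 + 56540 = 62592 km = 6.2592×10⁷ m.
Semi-major axis a = (r_p + r_a)/2 = 34427 km = 3.443×10⁷ m.
Vis-viva: v² = μ(2/r − 1/a) = 3.249×10¹⁴ × (3.195×10⁻⁸ − 2.905×10⁻⁸) = 9.442×10⁵ m²/s².
v = 971.7 m/s = 0.9717 km/s.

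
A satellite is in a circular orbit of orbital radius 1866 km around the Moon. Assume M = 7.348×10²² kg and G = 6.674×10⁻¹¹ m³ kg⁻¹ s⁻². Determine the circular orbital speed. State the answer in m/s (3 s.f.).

v ≈ 1620 m/s

μ = GM = 6.674×10⁻¹¹ × 7.348×10²² = 4.904×10¹² m³/s².
r = 1866 km = 1.866×10⁶ m.
For a circular orbit v = √(μ/r) = √(4.904×10¹² / 1.866×10⁶) = √(2.628×10⁶) = 1621 m/s.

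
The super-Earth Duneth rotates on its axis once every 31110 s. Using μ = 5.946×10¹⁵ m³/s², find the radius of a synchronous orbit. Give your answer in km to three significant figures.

r_sync ≈ 52600 km

A synchronous orbit has period T, so by Kepler's third law a = (μT²/4π²)^(1/3).
μT²/4π² = 5.946×10¹⁵ × (3.111×10⁴)² / 39.48 = 1.458×10²³ m³.
a = 5.263×10⁷ m = 52629 km.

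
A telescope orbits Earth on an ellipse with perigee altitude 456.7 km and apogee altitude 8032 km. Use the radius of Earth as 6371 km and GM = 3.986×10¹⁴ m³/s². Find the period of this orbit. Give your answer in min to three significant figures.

T ≈ 181 min

r_p = 6371 + 456.7 = 6827.7 km = 6.8277×10⁶ m.
r_a = 6371 + 8032 = 14403 km = 1.4403×10⁷ m.
Semi-major axis a = (r_p + r_a)/2 = (6827.7 + 14403)/2 = 10615 km = 1.062×10⁷ m.
By Kepler's third law T = 2π√(a³/μ) = 2π × 1.732×10³ = 1.088×10⁴ s.
= 181.4 min.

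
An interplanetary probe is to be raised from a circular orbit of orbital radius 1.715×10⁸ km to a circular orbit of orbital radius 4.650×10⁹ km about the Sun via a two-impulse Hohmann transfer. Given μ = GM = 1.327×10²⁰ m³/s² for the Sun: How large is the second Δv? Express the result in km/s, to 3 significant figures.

r₁ = 1.715×10⁸ km = 1.715×10¹¹ m.
r₂ = 4.650×10⁹ km = 4.650×10¹² m.
Transfer ellipse a_t = (r₁ + r₂)/2 = 2.411×10¹² m.
At r₁: circular v_c1 = √(μ/r₁) = 27820 m/s; transfer-perihelion v_p = √[μ(2/r₁ − 1/a_t)] = 38630 m/s.
At r₂: circular v_c2 = √(μ/r₂) = 5342 m/s; transfer-aphelion v_a = √[μ(2/r₂ − 1/a_t)] = 1425 m/s.
Δv₂ = v_c2 − v_a = 3917 m/s.
= 3.917 km/s.

Δv ≈ 3.92 km/s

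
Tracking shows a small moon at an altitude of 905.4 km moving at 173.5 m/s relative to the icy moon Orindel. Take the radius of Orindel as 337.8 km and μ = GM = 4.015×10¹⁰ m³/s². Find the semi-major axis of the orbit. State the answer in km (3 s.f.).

r = 337.8 + 905.4 = 1243.2 km = 1.243×10⁶ m.
Specific orbital energy ε = v²/2 − μ/r = (173.5)²/2 − 4.015×10¹⁰/1.243×10⁶ = -1.724×10⁴ J/kg.
Since ε = −μ/(2a), a = −μ/(2ε) = 1.164×10⁶ m = 1164.1 km.

a ≈ 1160 km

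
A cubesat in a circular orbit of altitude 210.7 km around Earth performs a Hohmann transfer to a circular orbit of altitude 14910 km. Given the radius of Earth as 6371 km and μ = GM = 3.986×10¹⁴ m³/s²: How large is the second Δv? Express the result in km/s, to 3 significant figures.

Δv ≈ 1.35 km/s

r₁ = 6371 + 210.7 = 6581.7 km = 6.5817×10⁶ m.
r₂ = 6371 + 14910 = 21281 km = 2.1281×10⁷ m.
Transfer ellipse a_t = (r₁ + r₂)/2 = 1.393×10⁷ m.
At r₁: circular v_c1 = √(μ/r₁) = 7782 m/s; transfer-perigee v_p = √[μ(2/r₁ − 1/a_t)] = 9618 m/s.
At r₂: circular v_c2 = √(μ/r₂) = 4328 m/s; transfer-apogee v_a = √[μ(2/r₂ − 1/a_t)] = 2975 m/s.
Δv₂ = v_c2 − v_a = 1353 m/s.
= 1.353 km/s.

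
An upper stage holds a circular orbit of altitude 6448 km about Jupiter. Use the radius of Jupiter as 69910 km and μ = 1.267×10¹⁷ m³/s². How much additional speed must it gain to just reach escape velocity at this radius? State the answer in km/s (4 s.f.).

Δv ≈ 16.87 km/s

r = 69910 + 6448 = 76358 km = 7.6358×10⁷ m.
Circular speed v_c = √(μ/r) = 40730 m/s.
Escape speed v_esc = √(2μ/r) = √2 × v_c = 57610 m/s.
Δv = v_esc − v_c = 16870 m/s = 16.87 km/s.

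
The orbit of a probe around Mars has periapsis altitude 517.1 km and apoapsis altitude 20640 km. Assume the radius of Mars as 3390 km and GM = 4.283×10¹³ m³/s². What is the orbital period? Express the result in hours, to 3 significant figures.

T ≈ 13.9 hours

r_p = 3390 + 517.1 = 3907.1 km = 3.9071×10⁶ m.
r_a = 3390 + 20640 = 24030 km = 2.4030×10⁷ m.
Semi-major axis a = (r_p + r_a)/2 = (3907.1 + 24030)/2 = 13969 km = 1.397×10⁷ m.
By Kepler's third law T = 2π√(a³/μ) = 2π × 7.977×10³ = 5.012×10⁴ s.
= 13.92 hours.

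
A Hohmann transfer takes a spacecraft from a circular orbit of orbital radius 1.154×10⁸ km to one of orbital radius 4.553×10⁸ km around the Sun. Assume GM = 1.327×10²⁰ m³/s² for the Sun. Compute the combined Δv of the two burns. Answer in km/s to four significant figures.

Δv_total ≈ 15.14 km/s

r₁ = 1.154×10⁸ km = 1.154×10¹¹ m.
r₂ = 4.553×10⁸ km = 4.553×10¹¹ m.
Transfer ellipse a_t = (r₁ + r₂)/2 = 2.854×10¹¹ m.
At r₁: circular v_c1 = √(μ/r₁) = 33910 m/s; transfer-perihelion v_p = √[μ(2/r₁ − 1/a_t)] = 42830 m/s.
Δv₁ = v_p − v_c1 = 8924 m/s.
At r₂: circular v_c2 = √(μ/r₂) = 17070 m/s; transfer-aphelion v_a = √[μ(2/r₂ − 1/a_t)] = 10860 m/s.
Δv₂ = v_c2 − v_a = 6215 m/s.
Total Δv = Δv₁ + Δv₂ = 15140 m/s = 15.14 km/s.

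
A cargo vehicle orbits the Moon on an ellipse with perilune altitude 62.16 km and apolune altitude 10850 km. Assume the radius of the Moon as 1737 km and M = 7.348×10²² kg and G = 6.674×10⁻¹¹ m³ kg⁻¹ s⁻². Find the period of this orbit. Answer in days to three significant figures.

T ≈ 0.634 days

μ = GM = 6.674×10⁻¹¹ × 7.348×10²² = 4.904×10¹² m³/s².
r_p = 1737 + 62.16 = 1799.2 km = 1.7992×10⁶ m.
r_a = 1737 + 10850 = 12587 km = 1.2587×10⁷ m.
Semi-major axis a = (r_p + r_a)/2 = (1799.2 + 12587)/2 = 7193.1 km = 7.193×10⁶ m.
By Kepler's third law T = 2π√(a³/μ) = 2π × 8.712×10³ = 5.474×10⁴ s.
= 0.6335 days.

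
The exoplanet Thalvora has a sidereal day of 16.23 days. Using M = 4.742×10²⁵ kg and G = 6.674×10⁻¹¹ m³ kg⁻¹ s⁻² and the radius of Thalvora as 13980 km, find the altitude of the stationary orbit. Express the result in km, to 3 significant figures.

h_sync ≈ 5.26×10⁵ km

μ = GM = 6.674×10⁻¹¹ × 4.742×10²⁵ = 3.165×10¹⁵ m³/s².
T = 16.23 days = 1.402×10⁶ s.
A synchronous orbit has period T, so by Kepler's third law a = (μT²/4π²)^(1/3).
μT²/4π² = 3.165×10¹⁵ × (1.402×10⁶)² / 39.48 = 1.576×10²⁶ m³.
a = 5.402×10⁸ m = 5.4020×10⁵ km.
Altitude h = a − R = 5.4020×10⁵ − 13980 = 5.2622×10⁵ km.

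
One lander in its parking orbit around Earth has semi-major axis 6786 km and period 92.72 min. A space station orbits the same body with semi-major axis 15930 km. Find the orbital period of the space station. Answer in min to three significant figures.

Kepler's third law: T² ∝ a³, so T₂ = T₁ (a₂/a₁)^(3/2).
a₂/a₁ = 2.347, (a₂/a₁)^(3/2) = 3.597.
T₂ = 92.72 × 3.597 = 333.5 min.

T₂ ≈ 333 min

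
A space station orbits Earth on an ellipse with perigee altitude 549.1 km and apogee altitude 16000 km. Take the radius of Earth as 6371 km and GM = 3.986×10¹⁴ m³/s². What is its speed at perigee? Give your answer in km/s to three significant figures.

v ≈ 9.38 km/s

r_p = 6371 + 549.1 = 6920.1 km = 6.9201×10⁶ m.
r_a = 6371 + 16000 = 22371 km = 2.2371×10⁷ m.
Semi-major axis a = (r_p + r_a)/2 = 14646 km = 1.465×10⁷ m.
Vis-viva: v² = μ(2/r − 1/a) = 3.986×10¹⁴ × (2.890×10⁻⁷ − 6.828×10⁻⁸) = 8.798×10⁷ m²/s².
v = 9380 m/s = 9.380 km/s.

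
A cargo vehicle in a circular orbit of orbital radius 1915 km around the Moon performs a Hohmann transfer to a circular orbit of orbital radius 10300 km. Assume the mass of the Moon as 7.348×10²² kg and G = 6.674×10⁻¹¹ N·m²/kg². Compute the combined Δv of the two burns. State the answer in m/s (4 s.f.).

Δv_total ≈ 781.5 m/s

μ = GM = 6.674×10⁻¹¹ × 7.348×10²² = 4.904×10¹² m³/s².
r₁ = 1915 km = 1.915×10⁶ m.
r₂ = 10300 km = 1.030×10⁷ m.
Transfer ellipse a_t = (r₁ + r₂)/2 = 6.108×10⁶ m.
At r₁: circular v_c1 = √(μ/r₁) = 1600 m/s; transfer-perilune v_p = √[μ(2/r₁ − 1/a_t)] = 2078 m/s.
Δv₁ = v_p − v_c1 = 477.9 m/s.
At r₂: circular v_c2 = √(μ/r₂) = 690.0 m/s; transfer-apolune v_a = √[μ(2/r₂ − 1/a_t)] = 386.4 m/s.
Δv₂ = v_c2 − v_a = 303.6 m/s.
Total Δv = Δv₁ + Δv₂ = 781.5 m/s.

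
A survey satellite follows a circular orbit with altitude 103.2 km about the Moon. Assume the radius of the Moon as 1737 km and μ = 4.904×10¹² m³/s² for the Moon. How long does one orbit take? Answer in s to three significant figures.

r = 1737 + 103.2 = 1840.2 km = 1.8402×10⁶ m.
Kepler's third law: T = 2π√(r³/μ) = 2π√((1.840×10⁶)³ / 4.904×10¹²).
r³/μ = 1.271×10⁶ s², so T = 2π × 1.127×10³ = 7.083×10³ s.

T ≈ 7080 s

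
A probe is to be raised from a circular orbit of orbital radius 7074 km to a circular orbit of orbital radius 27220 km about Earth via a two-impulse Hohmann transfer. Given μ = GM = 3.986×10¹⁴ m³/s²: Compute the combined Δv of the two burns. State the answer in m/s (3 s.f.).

r₁ = 7074 km = 7.074×10⁶ m.
r₂ = 27220 km = 2.722×10⁷ m.
Transfer ellipse a_t = (r₁ + r₂)/2 = 1.715×10⁷ m.
At r₁: circular v_c1 = √(μ/r₁) = 7506 m/s; transfer-perigee v_p = √[μ(2/r₁ − 1/a_t)] = 9458 m/s.
Δv₁ = v_p − v_c1 = 1951 m/s.
At r₂: circular v_c2 = √(μ/r₂) = 3827 m/s; transfer-apogee v_a = √[μ(2/r₂ − 1/a_t)] = 2458 m/s.
Δv₂ = v_c2 − v_a = 1369 m/s.
Total Δv = Δv₁ + Δv₂ = 3320 m/s.

Δv_total ≈ 3320 m/s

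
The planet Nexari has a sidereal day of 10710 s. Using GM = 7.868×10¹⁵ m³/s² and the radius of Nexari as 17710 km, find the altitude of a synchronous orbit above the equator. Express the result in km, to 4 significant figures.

h_sync ≈ 10670 km

A synchronous orbit has period T, so by Kepler's third law a = (μT²/4π²)^(1/3).
μT²/4π² = 7.868×10¹⁵ × (1.071×10⁴)² / 39.48 = 2.286×10²² m³.
a = 2.838×10⁷ m = 28381 km.
Altitude h = a − R = 28381 − 17710 = 10671 km.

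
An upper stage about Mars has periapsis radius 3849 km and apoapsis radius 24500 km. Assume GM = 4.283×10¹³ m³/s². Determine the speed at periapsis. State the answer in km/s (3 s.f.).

v ≈ 4.39 km/s

Semi-major axis a = (r_p + r_a)/2 = 14174 km = 1.417×10⁷ m.
Vis-viva: v² = μ(2/r − 1/a) = 4.283×10¹³ × (5.196×10⁻⁷ − 7.055×10⁻⁸) = 1.923×10⁷ m²/s².
v = 4386 m/s = 4.386 km/s.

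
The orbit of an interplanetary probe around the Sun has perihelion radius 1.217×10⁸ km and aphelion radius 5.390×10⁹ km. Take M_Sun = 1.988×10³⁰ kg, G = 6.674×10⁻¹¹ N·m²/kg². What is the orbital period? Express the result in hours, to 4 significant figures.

μ = GM = 6.674×10⁻¹¹ × 1.988×10³⁰ = 1.327×10²⁰ m³/s².
Semi-major axis a = (r_p + r_a)/2 = (1.2170×10⁸ + 5.3900×10⁹)/2 = 2.7558×10⁹ km = 2.756×10¹² m.
By Kepler's third law T = 2π√(a³/μ) = 2π × 3.972×10⁸ = 2.496×10⁹ s.
= 6.932×10⁵ hours.

T ≈ 693200 hours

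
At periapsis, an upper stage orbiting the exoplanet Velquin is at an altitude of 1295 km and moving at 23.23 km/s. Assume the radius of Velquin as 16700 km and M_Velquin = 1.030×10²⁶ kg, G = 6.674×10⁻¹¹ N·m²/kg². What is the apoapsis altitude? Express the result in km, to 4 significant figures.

μ = GM = 6.674×10⁻¹¹ × 1.030×10²⁶ = 6.874×10¹⁵ m³/s².
r_p = 16700 + 1295 = 17995 km = 1.800×10⁷ m.
Specific energy ε = v²/2 − μ/r = -1.122×10⁸ J/kg, so a = −μ/(2ε) = 3.064×10⁷ m.
The apsides satisfy r_p + r_a = 2a, so the apoapsis radius is 2a − r_p = 4.328×10⁷ m = 43278 km.
Apoapsis altitude = 43278 − 16700 = 26578 km.

apoapsis altitude ≈ 26580 km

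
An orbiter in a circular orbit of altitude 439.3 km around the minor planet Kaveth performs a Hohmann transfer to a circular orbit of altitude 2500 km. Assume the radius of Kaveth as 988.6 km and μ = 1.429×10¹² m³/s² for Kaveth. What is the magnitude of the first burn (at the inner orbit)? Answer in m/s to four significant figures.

r₁ = 988.6 + 439.3 = 1427.9 km = 1.4279×10⁶ m.
r₂ = 988.6 + 2500 = 3488.6 km = 3.4886×10⁶ m.
Transfer ellipse a_t = (r₁ + r₂)/2 = 2.458×10⁶ m.
At r₁: circular v_c1 = √(μ/r₁) = 1000 m/s; transfer-periapsis v_p = √[μ(2/r₁ − 1/a_t)] = 1192 m/s.
Δv₁ = v_p − v_c1 = 191.4 m/s.

Δv ≈ 191.4 m/s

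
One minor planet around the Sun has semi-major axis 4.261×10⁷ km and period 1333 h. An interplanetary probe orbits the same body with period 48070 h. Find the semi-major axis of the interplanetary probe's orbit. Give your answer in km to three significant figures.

Kepler's third law: a³ ∝ T², so a₂ = a₁ (T₂/T₁)^(2/3).
T₂/T₁ = 36.06, (T₂/T₁)^(2/3) = 10.92.
a₂ = 4.261×10⁷ × 10.92 = 4.651×10⁸ km.

a₂ ≈ 4.65×10⁸ km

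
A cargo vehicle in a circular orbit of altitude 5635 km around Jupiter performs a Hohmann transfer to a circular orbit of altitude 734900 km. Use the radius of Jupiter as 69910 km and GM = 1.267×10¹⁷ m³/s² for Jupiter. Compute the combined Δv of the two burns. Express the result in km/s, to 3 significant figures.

r₁ = 69910 + 5635 = 75545 km = 7.5545×10⁷ m.
r₂ = 69910 + 734900 = 804810 km = 8.0481×10⁸ m.
Transfer ellipse a_t = (r₁ + r₂)/2 = 4.402×10⁸ m.
At r₁: circular v_c1 = √(μ/r₁) = 40950 m/s; transfer-perijove v_p = √[μ(2/r₁ − 1/a_t)] = 55380 m/s.
Δv₁ = v_p − v_c1 = 14420 m/s.
At r₂: circular v_c2 = √(μ/r₂) = 12550 m/s; transfer-apojove v_a = √[μ(2/r₂ − 1/a_t)] = 5198 m/s.
Δv₂ = v_c2 − v_a = 7349 m/s.
Total Δv = Δv₁ + Δv₂ = 21770 m/s = 21.77 km/s.

Δv_total ≈ 21.8 km/s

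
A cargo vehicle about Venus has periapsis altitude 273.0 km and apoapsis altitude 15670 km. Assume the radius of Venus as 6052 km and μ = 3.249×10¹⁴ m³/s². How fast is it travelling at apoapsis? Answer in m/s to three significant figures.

v ≈ 2600 m/s

r_p = 6052 + 273.0 = 6325.0 km = 6.3250×10⁶ m.
r_a = 6052 + 15670 = 21722 km = 2.1722×10⁷ m.
Semi-major axis a = (r_p + r_a)/2 = 14024 km = 1.402×10⁷ m.
Vis-viva: v² = μ(2/r − 1/a) = 3.249×10¹⁴ × (9.207×10⁻⁸ − 7.131×10⁻⁸) = 6.746×10⁶ m²/s².
v = 2597 m/s.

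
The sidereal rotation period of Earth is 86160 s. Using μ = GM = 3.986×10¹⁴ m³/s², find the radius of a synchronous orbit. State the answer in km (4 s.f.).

r_sync ≈ 42160 km

A synchronous orbit has period T, so by Kepler's third law a = (μT²/4π²)^(1/3).
μT²/4π² = 3.986×10¹⁴ × (8.616×10⁴)² / 39.48 = 7.495×10²² m³.
a = 4.216×10⁷ m = 42163 km.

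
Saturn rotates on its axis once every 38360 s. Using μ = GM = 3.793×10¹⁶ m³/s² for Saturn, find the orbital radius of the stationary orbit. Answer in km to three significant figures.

r_sync ≈ 1.12×10⁵ km

A synchronous orbit has period T, so by Kepler's third law a = (μT²/4π²)^(1/3).
μT²/4π² = 3.793×10¹⁶ × (3.836×10⁴)² / 39.48 = 1.414×10²⁴ m³.
a = 1.122×10⁸ m = 1.1223×10⁵ km.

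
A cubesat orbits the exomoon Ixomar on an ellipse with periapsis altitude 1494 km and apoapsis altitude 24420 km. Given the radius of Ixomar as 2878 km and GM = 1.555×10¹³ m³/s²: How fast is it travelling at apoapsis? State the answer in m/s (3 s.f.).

r_p = 2878 + 1494 = 4372.0 km = 4.3720×10⁶ m.
r_a = 2878 + 24420 = 27298 km = 2.7298×10⁷ m.
Semi-major axis a = (r_p + r_a)/2 = 15835 km = 1.584×10⁷ m.
Vis-viva: v² = μ(2/r − 1/a) = 1.555×10¹³ × (7.327×10⁻⁸ − 6.315×10⁻⁸) = 1.573×10⁵ m²/s².
v = 396.6 m/s.

v ≈ 397 m/s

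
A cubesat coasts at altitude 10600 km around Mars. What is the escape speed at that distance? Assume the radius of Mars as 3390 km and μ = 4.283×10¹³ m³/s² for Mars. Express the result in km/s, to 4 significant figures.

r = 3390 + 10600 = 13990 km = 1.3990×10⁷ m.
Escape speed v_esc = √(2μ/r) = √(2 × 4.283×10¹³ / 1.399×10⁷) = √(6.123×10⁶) = 2474 m/s.
= 2.474 km/s.

v_esc ≈ 2.474 km/s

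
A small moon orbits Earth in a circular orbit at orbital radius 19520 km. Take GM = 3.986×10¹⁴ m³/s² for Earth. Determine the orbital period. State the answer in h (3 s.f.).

T ≈ 7.54 h

r = 19520 km = 1.952×10⁷ m.
Kepler's third law: T = 2π√(r³/μ) = 2π√((1.952×10⁷)³ / 3.986×10¹⁴).
r³/μ = 1.866×10⁷ s², so T = 2π × 4.320×10³ = 2.714×10⁴ s.
Converting: 2.714×10⁴ s ÷ 3600 = 7.539 h.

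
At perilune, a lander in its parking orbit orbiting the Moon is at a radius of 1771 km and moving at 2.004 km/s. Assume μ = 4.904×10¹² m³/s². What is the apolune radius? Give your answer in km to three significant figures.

r_p = 1.771×10⁶ m.
Specific energy ε = v²/2 − μ/r = -7.610×10⁵ J/kg, so a = −μ/(2ε) = 3.222×10⁶ m.
The apsides satisfy r_p + r_a = 2a, so the apolune radius is 2a − r_p = 4.673×10⁶ m = 4672.7 km.

apolune radius ≈ 4670 km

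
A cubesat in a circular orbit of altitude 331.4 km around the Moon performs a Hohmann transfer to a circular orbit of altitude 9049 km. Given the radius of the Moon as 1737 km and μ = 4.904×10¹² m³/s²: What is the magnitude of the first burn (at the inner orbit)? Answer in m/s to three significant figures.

r₁ = 1737 + 331.4 = 2068.4 km = 2.0684×10⁶ m.
r₂ = 1737 + 9049 = 10786 km = 1.0786×10⁷ m.
Transfer ellipse a_t = (r₁ + r₂)/2 = 6.427×10⁶ m.
At r₁: circular v_c1 = √(μ/r₁) = 1540 m/s; transfer-perilune v_p = √[μ(2/r₁ − 1/a_t)] = 1995 m/s.
Δv₁ = v_p − v_c1 = 454.9 m/s.

Δv ≈ 455 m/s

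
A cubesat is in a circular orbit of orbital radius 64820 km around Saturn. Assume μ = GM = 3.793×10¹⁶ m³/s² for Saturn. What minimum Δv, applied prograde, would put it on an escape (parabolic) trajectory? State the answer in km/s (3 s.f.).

r = 64820 km = 6.482×10⁷ m.
Circular speed v_c = √(μ/r) = 24190 m/s.
Escape speed v_esc = √(2μ/r) = √2 × v_c = 34210 m/s.
Δv = v_esc − v_c = 10020 m/s = 10.02 km/s.

Δv ≈ 10.0 km/s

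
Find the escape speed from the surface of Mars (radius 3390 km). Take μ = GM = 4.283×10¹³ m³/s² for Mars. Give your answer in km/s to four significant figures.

v_esc ≈ 5.027 km/s

r = R = 3.390×10⁶ m.
Escape speed v_esc = √(2μ/r) = √(2 × 4.283×10¹³ / 3.390×10⁶) = √(2.527×10⁷) = 5027 m/s.
= 5.027 km/s.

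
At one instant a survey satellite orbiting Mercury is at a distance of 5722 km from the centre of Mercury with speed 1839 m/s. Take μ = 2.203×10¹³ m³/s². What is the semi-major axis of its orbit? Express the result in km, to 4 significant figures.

r = 5.722×10⁶ m.
Specific orbital energy ε = v²/2 − μ/r = (1839)²/2 − 2.203×10¹³/5.722×10⁶ = -2.159×10⁶ J/kg.
Since ε = −μ/(2a), a = −μ/(2ε) = 5.102×10⁶ m = 5101.7 km.

a ≈ 5102 km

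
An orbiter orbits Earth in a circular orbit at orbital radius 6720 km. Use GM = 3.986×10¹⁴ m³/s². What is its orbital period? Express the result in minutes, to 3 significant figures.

T ≈ 91.4 minutes

r = 6720 km = 6.720×10⁶ m.
Kepler's third law: T = 2π√(r³/μ) = 2π√((6.720×10⁶)³ / 3.986×10¹⁴).
r³/μ = 7.613×10⁵ s², so T = 2π × 8.725×10² = 5.482×10³ s.
Converting: 5.482×10³ s ÷ 60.00 = 91.37 minutes.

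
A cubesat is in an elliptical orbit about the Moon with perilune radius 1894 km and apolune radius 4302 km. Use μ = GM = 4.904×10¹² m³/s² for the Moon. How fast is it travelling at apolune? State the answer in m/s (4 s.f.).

v ≈ 834.8 m/s

Semi-major axis a = (r_p + r_a)/2 = 3098.0 km = 3.098×10⁶ m.
Vis-viva: v² = μ(2/r − 1/a) = 4.904×10¹² × (4.649×10⁻⁷ − 3.228×10⁻⁷) = 6.969×10⁵ m²/s².
v = 834.8 m/s.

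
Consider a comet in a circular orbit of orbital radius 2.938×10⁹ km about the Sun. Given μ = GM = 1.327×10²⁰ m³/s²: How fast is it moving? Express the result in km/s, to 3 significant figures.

r = 2.938×10⁹ km = 2.938×10¹² m.
For a circular orbit v = √(μ/r) = √(1.327×10²⁰ / 2.938×10¹²) = √(4.517×10⁷) = 6721 m/s.
That is 6.721 km/s.

v ≈ 6.72 km/s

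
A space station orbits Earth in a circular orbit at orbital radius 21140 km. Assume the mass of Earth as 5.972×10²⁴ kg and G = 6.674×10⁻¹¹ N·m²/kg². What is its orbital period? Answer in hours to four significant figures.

μ = GM = 6.674×10⁻¹¹ × 5.972×10²⁴ = 3.986×10¹⁴ m³/s².
r = 21140 km = 2.114×10⁷ m.
Kepler's third law: T = 2π√(r³/μ) = 2π√((2.114×10⁷)³ / 3.986×10¹⁴).
r³/μ = 2.370×10⁷ s², so T = 2π × 4.869×10³ = 3.059×10⁴ s.
Converting: 3.059×10⁴ s ÷ 3600 = 8.497 hours.

T ≈ 8.497 hours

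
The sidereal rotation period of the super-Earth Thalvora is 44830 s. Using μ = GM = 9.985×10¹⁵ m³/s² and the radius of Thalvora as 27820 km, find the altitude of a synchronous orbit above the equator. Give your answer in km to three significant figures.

h_sync ≈ 52000 km

A synchronous orbit has period T, so by Kepler's third law a = (μT²/4π²)^(1/3).
μT²/4π² = 9.985×10¹⁵ × (4.483×10⁴)² / 39.48 = 5.083×10²³ m³.
a = 7.981×10⁷ m = 79807 km.
Altitude h = a − R = 79807 − 27820 = 51987 km.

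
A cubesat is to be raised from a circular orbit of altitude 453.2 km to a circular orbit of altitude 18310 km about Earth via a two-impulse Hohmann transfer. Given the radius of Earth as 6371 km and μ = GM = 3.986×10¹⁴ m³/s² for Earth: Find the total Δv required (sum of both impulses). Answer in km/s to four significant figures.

r₁ = 6371 + 453.2 = 6824.2 km = 6.8242×10⁶ m.
r₂ = 6371 + 18310 = 24681 km = 2.4681×10⁷ m.
Transfer ellipse a_t = (r₁ + r₂)/2 = 1.575×10⁷ m.
At r₁: circular v_c1 = √(μ/r₁) = 7643 m/s; transfer-perigee v_p = √[μ(2/r₁ − 1/a_t)] = 9566 m/s.
Δv₁ = v_p − v_c1 = 1924 m/s.
At r₂: circular v_c2 = √(μ/r₂) = 4019 m/s; transfer-apogee v_a = √[μ(2/r₂ − 1/a_t)] = 2645 m/s.
Δv₂ = v_c2 − v_a = 1374 m/s.
Total Δv = Δv₁ + Δv₂ = 3297 m/s = 3.297 km/s.

Δv_total ≈ 3.297 km/s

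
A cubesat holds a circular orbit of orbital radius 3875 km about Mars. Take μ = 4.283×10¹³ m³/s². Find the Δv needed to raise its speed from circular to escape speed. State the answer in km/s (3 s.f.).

r = 3875 km = 3.875×10⁶ m.
Circular speed v_c = √(μ/r) = 3325 m/s.
Escape speed v_esc = √(2μ/r) = √2 × v_c = 4702 m/s.
Δv = v_esc − v_c = 1377 m/s = 1.377 km/s.

Δv ≈ 1.38 km/s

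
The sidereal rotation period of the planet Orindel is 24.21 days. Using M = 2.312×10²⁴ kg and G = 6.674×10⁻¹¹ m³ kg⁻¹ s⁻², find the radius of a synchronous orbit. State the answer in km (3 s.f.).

r_sync ≈ 2.58×10⁵ km

μ = GM = 6.674×10⁻¹¹ × 2.312×10²⁴ = 1.543×10¹⁴ m³/s².
T = 24.21 days = 2.092×10⁶ s.
A synchronous orbit has period T, so by Kepler's third law a = (μT²/4π²)^(1/3).
μT²/4π² = 1.543×10¹⁴ × (2.092×10⁶)² / 39.48 = 1.710×10²⁵ m³.
a = 2.576×10⁸ m = 2.5764×10⁵ km.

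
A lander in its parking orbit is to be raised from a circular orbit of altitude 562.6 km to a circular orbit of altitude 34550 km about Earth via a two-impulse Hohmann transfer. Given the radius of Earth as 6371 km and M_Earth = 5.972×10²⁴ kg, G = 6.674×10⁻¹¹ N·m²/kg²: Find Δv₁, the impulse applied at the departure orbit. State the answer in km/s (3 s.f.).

μ = GM = 6.674×10⁻¹¹ × 5.972×10²⁴ = 3.986×10¹⁴ m³/s².
r₁ = 6371 + 562.6 = 6933.6 km = 6.9336×10⁶ m.
r₂ = 6371 + 34550 = 40921 km = 4.0921×10⁷ m.
Transfer ellipse a_t = (r₁ + r₂)/2 = 2.393×10⁷ m.
At r₁: circular v_c1 = √(μ/r₁) = 7582 m/s; transfer-perigee v_p = √[μ(2/r₁ − 1/a_t)] = 9915 m/s.
Δv₁ = v_p − v_c1 = 2333 m/s.
= 2.333 km/s.

Δv ≈ 2.33 km/s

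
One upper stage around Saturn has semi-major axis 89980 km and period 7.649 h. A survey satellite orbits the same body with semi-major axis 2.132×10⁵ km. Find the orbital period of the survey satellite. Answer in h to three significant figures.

T₂ ≈ 27.9 h

Kepler's third law: T² ∝ a³, so T₂ = T₁ (a₂/a₁)^(3/2).
a₂/a₁ = 2.369, (a₂/a₁)^(3/2) = 3.647.
T₂ = 7.649 × 3.647 = 27.90 h.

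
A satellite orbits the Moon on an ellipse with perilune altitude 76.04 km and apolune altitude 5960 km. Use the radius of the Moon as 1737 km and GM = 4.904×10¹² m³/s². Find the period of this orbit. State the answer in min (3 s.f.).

T ≈ 490 min

r_p = 1737 + 76.04 = 1813.0 km = 1.8130×10⁶ m.
r_a = 1737 + 5960 = 7697.0 km = 7.6970×10⁶ m.
Semi-major axis a = (r_p + r_a)/2 = (1813.0 + 7697.0)/2 = 4755.0 km = 4.755×10⁶ m.
By Kepler's third law T = 2π√(a³/μ) = 2π × 4.682×10³ = 2.942×10⁴ s.
= 490.3 min.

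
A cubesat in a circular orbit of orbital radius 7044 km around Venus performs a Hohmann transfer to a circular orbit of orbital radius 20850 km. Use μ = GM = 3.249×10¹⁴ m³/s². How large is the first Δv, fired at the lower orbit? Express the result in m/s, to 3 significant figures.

r₁ = 7044 km = 7.044×10⁶ m.
r₂ = 20850 km = 2.085×10⁷ m.
Transfer ellipse a_t = (r₁ + r₂)/2 = 1.395×10⁷ m.
At r₁: circular v_c1 = √(μ/r₁) = 6791 m/s; transfer-periapsis v_p = √[μ(2/r₁ − 1/a_t)] = 8304 m/s.
Δv₁ = v_p − v_c1 = 1512 m/s.

Δv ≈ 1510 m/s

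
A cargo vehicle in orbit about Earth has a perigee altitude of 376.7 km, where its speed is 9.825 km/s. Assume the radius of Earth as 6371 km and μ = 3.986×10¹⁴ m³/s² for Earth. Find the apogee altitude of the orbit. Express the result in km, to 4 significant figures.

apogee altitude ≈ 23770 km

r_p = 6371 + 376.7 = 6747.7 km = 6.748×10⁶ m.
Specific energy ε = v²/2 − μ/r = -1.081×10⁷ J/kg, so a = −μ/(2ε) = 1.844×10⁷ m.
The apsides satisfy r_p + r_a = 2a, so the apogee radius is 2a − r_p = 3.014×10⁷ m = 30137 km.
Apogee altitude = 30137 − 6371 = 23766 km.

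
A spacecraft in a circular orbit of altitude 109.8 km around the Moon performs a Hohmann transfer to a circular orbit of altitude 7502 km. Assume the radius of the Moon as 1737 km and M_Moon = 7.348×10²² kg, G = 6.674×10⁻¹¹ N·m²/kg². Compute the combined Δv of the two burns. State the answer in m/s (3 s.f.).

μ = GM = 6.674×10⁻¹¹ × 7.348×10²² = 4.904×10¹² m³/s².
r₁ = 1737 + 109.8 = 1846.8 km = 1.8468×10⁶ m.
r₂ = 1737 + 7502 = 9239.0 km = 9.2390×10⁶ m.
Transfer ellipse a_t = (r₁ + r₂)/2 = 5.543×10⁶ m.
At r₁: circular v_c1 = √(μ/r₁) = 1630 m/s; transfer-perilune v_p = √[μ(2/r₁ − 1/a_t)] = 2104 m/s.
Δv₁ = v_p − v_c1 = 474.3 m/s.
At r₂: circular v_c2 = √(μ/r₂) = 728.6 m/s; transfer-apolune v_a = √[μ(2/r₂ − 1/a_t)] = 420.5 m/s.
Δv₂ = v_c2 − v_a = 308.0 m/s.
Total Δv = Δv₁ + Δv₂ = 782.3 m/s.

Δv_total ≈ 782 m/s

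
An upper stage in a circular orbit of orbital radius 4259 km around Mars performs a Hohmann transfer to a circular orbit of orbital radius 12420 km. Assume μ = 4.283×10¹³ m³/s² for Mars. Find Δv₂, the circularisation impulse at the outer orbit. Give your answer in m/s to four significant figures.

Δv ≈ 529.9 m/s

r₁ = 4259 km = 4.259×10⁶ m.
r₂ = 12420 km = 1.242×10⁷ m.
Transfer ellipse a_t = (r₁ + r₂)/2 = 8.340×10⁶ m.
At r₁: circular v_c1 = √(μ/r₁) = 3171 m/s; transfer-periapsis v_p = √[μ(2/r₁ − 1/a_t)] = 3870 m/s.
At r₂: circular v_c2 = √(μ/r₂) = 1857 m/s; transfer-apoapsis v_a = √[μ(2/r₂ − 1/a_t)] = 1327 m/s.
Δv₂ = v_c2 − v_a = 529.9 m/s.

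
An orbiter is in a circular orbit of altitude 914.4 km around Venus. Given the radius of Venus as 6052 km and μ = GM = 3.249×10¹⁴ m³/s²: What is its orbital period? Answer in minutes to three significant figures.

T ≈ 107 minutes

r = 6052 + 914.4 = 6966.4 km = 6.9664×10⁶ m.
Kepler's third law: T = 2π√(r³/μ) = 2π√((6.966×10⁶)³ / 3.249×10¹⁴).
r³/μ = 1.041×10⁶ s², so T = 2π × 1.020×10³ = 6.409×10³ s.
Converting: 6.409×10³ s ÷ 60.00 = 106.8 minutes.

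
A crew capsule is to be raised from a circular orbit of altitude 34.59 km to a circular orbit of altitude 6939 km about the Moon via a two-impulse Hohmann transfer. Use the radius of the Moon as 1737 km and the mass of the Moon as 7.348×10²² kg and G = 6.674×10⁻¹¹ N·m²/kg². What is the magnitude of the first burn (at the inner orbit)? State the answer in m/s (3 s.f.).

μ = GM = 6.674×10⁻¹¹ × 7.348×10²² = 4.904×10¹² m³/s².
r₁ = 1737 + 34.59 = 1771.6 km = 1.7716×10⁶ m.
r₂ = 1737 + 6939 = 8676.0 km = 8.6760×10⁶ m.
Transfer ellipse a_t = (r₁ + r₂)/2 = 5.224×10⁶ m.
At r₁: circular v_c1 = √(μ/r₁) = 1664 m/s; transfer-perilune v_p = √[μ(2/r₁ − 1/a_t)] = 2144 m/s.
Δv₁ = v_p − v_c1 = 480.4 m/s.

Δv ≈ 480 m/s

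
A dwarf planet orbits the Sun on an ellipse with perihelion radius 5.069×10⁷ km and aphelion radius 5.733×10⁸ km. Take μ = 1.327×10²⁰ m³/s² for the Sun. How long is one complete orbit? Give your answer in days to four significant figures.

Semi-major axis a = (r_p + r_a)/2 = (5.0690×10⁷ + 5.7330×10⁸)/2 = 3.1200×10⁸ km = 3.120×10¹¹ m.
By Kepler's third law T = 2π√(a³/μ) = 2π × 1.513×10⁷ = 9.505×10⁷ s.
= 1100 days.

T ≈ 1100 days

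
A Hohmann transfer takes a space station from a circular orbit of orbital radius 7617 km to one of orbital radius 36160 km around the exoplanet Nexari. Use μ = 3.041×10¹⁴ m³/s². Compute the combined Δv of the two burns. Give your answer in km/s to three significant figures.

Δv_total ≈ 2.99 km/s

r₁ = 7617 km = 7.617×10⁶ m.
r₂ = 36160 km = 3.616×10⁷ m.
Transfer ellipse a_t = (r₁ + r₂)/2 = 2.189×10⁷ m.
At r₁: circular v_c1 = √(μ/r₁) = 6319 m/s; transfer-periapsis v_p = √[μ(2/r₁ − 1/a_t)] = 8121 m/s.
Δv₁ = v_p − v_c1 = 1803 m/s.
At r₂: circular v_c2 = √(μ/r₂) = 2900 m/s; transfer-apoapsis v_a = √[μ(2/r₂ − 1/a_t)] = 1711 m/s.
Δv₂ = v_c2 − v_a = 1189 m/s.
Total Δv = Δv₁ + Δv₂ = 2992 m/s = 2.992 km/s.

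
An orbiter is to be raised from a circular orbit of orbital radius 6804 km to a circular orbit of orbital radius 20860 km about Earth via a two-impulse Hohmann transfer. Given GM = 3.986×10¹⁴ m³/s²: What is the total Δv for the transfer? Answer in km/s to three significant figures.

r₁ = 6804 km = 6.804×10⁶ m.
r₂ = 20860 km = 2.086×10⁷ m.
Transfer ellipse a_t = (r₁ + r₂)/2 = 1.383×10⁷ m.
At r₁: circular v_c1 = √(μ/r₁) = 7654 m/s; transfer-perigee v_p = √[μ(2/r₁ − 1/a_t)] = 9399 m/s.
Δv₁ = v_p − v_c1 = 1745 m/s.
At r₂: circular v_c2 = √(μ/r₂) = 4371 m/s; transfer-apogee v_a = √[μ(2/r₂ − 1/a_t)] = 3066 m/s.
Δv₂ = v_c2 − v_a = 1305 m/s.
Total Δv = Δv₁ + Δv₂ = 3051 m/s = 3.051 km/s.

Δv_total ≈ 3.05 km/s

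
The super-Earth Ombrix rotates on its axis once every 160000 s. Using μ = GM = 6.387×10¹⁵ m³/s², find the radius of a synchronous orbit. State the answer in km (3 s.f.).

A synchronous orbit has period T, so by Kepler's third law a = (μT²/4π²)^(1/3).
μT²/4π² = 6.387×10¹⁵ × (1.600×10⁵)² / 39.48 = 4.142×10²⁴ m³.
a = 1.606×10⁸ m = 1.6059×10⁵ km.

r_sync ≈ 1.61×10⁵ km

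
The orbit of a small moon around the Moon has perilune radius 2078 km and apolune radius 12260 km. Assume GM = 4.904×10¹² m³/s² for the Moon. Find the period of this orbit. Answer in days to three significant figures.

Semi-major axis a = (r_p + r_a)/2 = (2078.0 + 12260)/2 = 7169.0 km = 7.169×10⁶ m.
By Kepler's third law T = 2π√(a³/μ) = 2π × 8.668×10³ = 5.446×10⁴ s.
= 0.6303 days.

T ≈ 0.63 days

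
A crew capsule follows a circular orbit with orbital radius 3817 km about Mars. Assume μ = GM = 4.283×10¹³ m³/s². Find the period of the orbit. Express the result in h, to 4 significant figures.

T ≈ 1.989 h

r = 3817 km = 3.817×10⁶ m.
Kepler's third law: T = 2π√(r³/μ) = 2π√((3.817×10⁶)³ / 4.283×10¹³).
r³/μ = 1.298×10⁶ s², so T = 2π × 1.139×10³ = 7.160×10³ s.
Converting: 7.160×10³ s ÷ 3600 = 1.989 h.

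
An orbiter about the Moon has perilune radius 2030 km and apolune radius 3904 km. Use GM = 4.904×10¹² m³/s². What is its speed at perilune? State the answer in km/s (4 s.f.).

Semi-major axis a = (r_p + r_a)/2 = 2967.0 km = 2.967×10⁶ m.
Vis-viva: v² = μ(2/r − 1/a) = 4.904×10¹² × (9.852×10⁻⁷ − 3.370×10⁻⁷) = 3.179×10⁶ m²/s².
v = 1783 m/s = 1.783 km/s.

v ≈ 1.783 km/s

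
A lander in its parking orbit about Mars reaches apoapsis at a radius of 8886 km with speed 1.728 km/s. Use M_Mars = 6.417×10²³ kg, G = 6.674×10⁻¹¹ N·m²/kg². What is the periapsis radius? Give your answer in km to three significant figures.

μ = GM = 6.674×10⁻¹¹ × 6.417×10²³ = 4.283×10¹³ m³/s².
r_a = 8.886×10⁶ m.
Specific energy ε = v²/2 − μ/r = -3.327×10⁶ J/kg, so a = −μ/(2ε) = 6.437×10⁶ m.
The apsides satisfy r_p + r_a = 2a, so the periapsis radius is 2a − r_a = 3.988×10⁶ m = 3988.1 km.

periapsis radius ≈ 3990 km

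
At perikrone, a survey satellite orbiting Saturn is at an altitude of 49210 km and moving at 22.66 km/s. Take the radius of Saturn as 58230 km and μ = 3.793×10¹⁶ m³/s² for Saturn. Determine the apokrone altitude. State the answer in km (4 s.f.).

r_p = 58230 + 49210 = 1.0744×10⁵ km = 1.074×10⁸ m.
Specific energy ε = v²/2 − μ/r = -9.630×10⁷ J/kg, so a = −μ/(2ε) = 1.969×10⁸ m.
The apsides satisfy r_p + r_a = 2a, so the apokrone radius is 2a − r_p = 2.864×10⁸ m = 2.8645×10⁵ km.
Apokrone altitude = 2.8645×10⁵ − 58230 = 2.2822×10⁵ km.

apokrone altitude ≈ 2.282×10⁵ km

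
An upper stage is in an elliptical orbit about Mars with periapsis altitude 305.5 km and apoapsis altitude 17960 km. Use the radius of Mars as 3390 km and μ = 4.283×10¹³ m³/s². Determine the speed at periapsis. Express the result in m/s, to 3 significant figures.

r_p = 3390 + 305.5 = 3695.5 km = 3.6955×10⁶ m.
r_a = 3390 + 17960 = 21350 km = 2.1350×10⁷ m.
Semi-major axis a = (r_p + r_a)/2 = 12523 km = 1.252×10⁷ m.
Vis-viva: v² = μ(2/r − 1/a) = 4.283×10¹³ × (5.412×10⁻⁷ − 7.985×10⁻⁸) = 1.976×10⁷ m²/s².
v = 4445 m/s.

v ≈ 4450 m/s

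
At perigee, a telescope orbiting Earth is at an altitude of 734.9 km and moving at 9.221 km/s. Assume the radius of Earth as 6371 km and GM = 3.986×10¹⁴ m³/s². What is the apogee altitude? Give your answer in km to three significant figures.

r_p = 6371 + 734.9 = 7105.9 km = 7.106×10⁶ m.
Specific energy ε = v²/2 − μ/r = -1.358×10⁷ J/kg, so a = −μ/(2ε) = 1.468×10⁷ m.
The apsides satisfy r_p + r_a = 2a, so the apogee radius is 2a − r_p = 2.224×10⁷ m = 22244 km.
Apogee altitude = 22244 − 6371 = 15873 km.

apogee altitude ≈ 15900 km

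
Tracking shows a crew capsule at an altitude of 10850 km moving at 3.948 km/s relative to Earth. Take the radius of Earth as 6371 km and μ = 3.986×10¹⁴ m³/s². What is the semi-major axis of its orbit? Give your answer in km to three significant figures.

a ≈ 13000 km

r = 6371 + 10850 = 17221 km = 1.722×10⁷ m.
Vis-viva rearranged: 1/a = 2/r − v²/μ = 1.161×10⁻⁷ − 3.910×10⁻⁸ = 7.703×10⁻⁸ m⁻¹.
a = 1.298×10⁷ m = 12981 km.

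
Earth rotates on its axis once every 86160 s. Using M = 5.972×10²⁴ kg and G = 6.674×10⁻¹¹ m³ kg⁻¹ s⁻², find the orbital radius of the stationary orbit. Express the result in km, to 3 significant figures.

r_sync ≈ 42200 km

μ = GM = 6.674×10⁻¹¹ × 5.972×10²⁴ = 3.986×10¹⁴ m³/s².
A synchronous orbit has period T, so by Kepler's third law a = (μT²/4π²)^(1/3).
μT²/4π² = 3.986×10¹⁴ × (8.616×10⁴)² / 39.48 = 7.495×10²² m³.
a = 4.216×10⁷ m = 42162 km.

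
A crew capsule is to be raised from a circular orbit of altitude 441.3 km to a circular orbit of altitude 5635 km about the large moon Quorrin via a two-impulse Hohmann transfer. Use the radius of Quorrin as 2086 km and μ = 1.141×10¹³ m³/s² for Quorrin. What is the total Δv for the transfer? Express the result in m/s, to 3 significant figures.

r₁ = 2086 + 441.3 = 2527.3 km = 2.5273×10⁶ m.
r₂ = 2086 + 5635 = 7721.0 km = 7.7210×10⁶ m.
Transfer ellipse a_t = (r₁ + r₂)/2 = 5.124×10⁶ m.
At r₁: circular v_c1 = √(μ/r₁) = 2125 m/s; transfer-periapsis v_p = √[μ(2/r₁ − 1/a_t)] = 2608 m/s.
Δv₁ = v_p − v_c1 = 483.4 m/s.
At r₂: circular v_c2 = √(μ/r₂) = 1216 m/s; transfer-apoapsis v_a = √[μ(2/r₂ − 1/a_t)] = 853.7 m/s.
Δv₂ = v_c2 − v_a = 361.9 m/s.
Total Δv = Δv₁ + Δv₂ = 845.3 m/s.

Δv_total ≈ 845 m/s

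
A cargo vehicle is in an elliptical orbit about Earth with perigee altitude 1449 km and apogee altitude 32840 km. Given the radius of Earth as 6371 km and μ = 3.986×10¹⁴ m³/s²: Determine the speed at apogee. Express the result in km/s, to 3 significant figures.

r_p = 6371 + 1449 = 7820.0 km = 7.8200×10⁶ m.
r_a = 6371 + 32840 = 39211 km = 3.9211×10⁷ m.
Semi-major axis a = (r_p + r_a)/2 = 23516 km = 2.352×10⁷ m.
Vis-viva: v² = μ(2/r − 1/a) = 3.986×10¹⁴ × (5.101×10⁻⁸ − 4.253×10⁻⁸) = 3.381×10⁶ m²/s².
v = 1839 m/s = 1.839 km/s.

v ≈ 1.84 km/s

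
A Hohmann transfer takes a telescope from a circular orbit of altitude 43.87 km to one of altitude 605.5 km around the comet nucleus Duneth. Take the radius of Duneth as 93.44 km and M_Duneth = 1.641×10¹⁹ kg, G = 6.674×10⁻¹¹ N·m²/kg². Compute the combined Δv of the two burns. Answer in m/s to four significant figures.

μ = GM = 6.674×10⁻¹¹ × 1.641×10¹⁹ = 1.095×10⁹ m³/s².
r₁ = 93.44 + 43.87 = 137.31 km = 1.3731×10⁵ m.
r₂ = 93.44 + 605.5 = 698.94 km = 6.9894×10⁵ m.
Transfer ellipse a_t = (r₁ + r₂)/2 = 4.181×10⁵ m.
At r₁: circular v_c1 = √(μ/r₁) = 89.31 m/s; transfer-periapsis v_p = √[μ(2/r₁ − 1/a_t)] = 115.5 m/s.
Δv₁ = v_p − v_c1 = 26.16 m/s.
At r₂: circular v_c2 = √(μ/r₂) = 39.58 m/s; transfer-apoapsis v_a = √[μ(2/r₂ − 1/a_t)] = 22.68 m/s.
Δv₂ = v_c2 − v_a = 16.90 m/s.
Total Δv = Δv₁ + Δv₂ = 43.06 m/s.

Δv_total ≈ 43.06 m/s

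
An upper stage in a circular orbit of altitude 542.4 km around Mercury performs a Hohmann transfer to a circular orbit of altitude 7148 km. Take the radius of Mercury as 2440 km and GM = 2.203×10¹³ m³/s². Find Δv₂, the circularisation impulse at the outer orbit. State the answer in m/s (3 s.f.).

Δv ≈ 472 m/s

r₁ = 2440 + 542.4 = 2982.4 km = 2.9824×10⁶ m.
r₂ = 2440 + 7148 = 9588.0 km = 9.5880×10⁶ m.
Transfer ellipse a_t = (r₁ + r₂)/2 = 6.285×10⁶ m.
At r₁: circular v_c1 = √(μ/r₁) = 2718 m/s; transfer-periherm v_p = √[μ(2/r₁ − 1/a_t)] = 3357 m/s.
At r₂: circular v_c2 = √(μ/r₂) = 1516 m/s; transfer-apoherm v_a = √[μ(2/r₂ − 1/a_t)] = 1044 m/s.
Δv₂ = v_c2 − v_a = 471.6 m/s.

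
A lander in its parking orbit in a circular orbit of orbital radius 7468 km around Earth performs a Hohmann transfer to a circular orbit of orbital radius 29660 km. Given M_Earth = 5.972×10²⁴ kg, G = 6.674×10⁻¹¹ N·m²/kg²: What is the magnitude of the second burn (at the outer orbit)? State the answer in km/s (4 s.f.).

μ = GM = 6.674×10⁻¹¹ × 5.972×10²⁴ = 3.986×10¹⁴ m³/s².
r₁ = 7468 km = 7.468×10⁶ m.
r₂ = 29660 km = 2.966×10⁷ m.
Transfer ellipse a_t = (r₁ + r₂)/2 = 1.856×10⁷ m.
At r₁: circular v_c1 = √(μ/r₁) = 7306 m/s; transfer-perigee v_p = √[μ(2/r₁ − 1/a_t)] = 9234 m/s.
At r₂: circular v_c2 = √(μ/r₂) = 3666 m/s; transfer-apogee v_a = √[μ(2/r₂ − 1/a_t)] = 2325 m/s.
Δv₂ = v_c2 − v_a = 1341 m/s.
= 1.341 km/s.

Δv ≈ 1.341 km/s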